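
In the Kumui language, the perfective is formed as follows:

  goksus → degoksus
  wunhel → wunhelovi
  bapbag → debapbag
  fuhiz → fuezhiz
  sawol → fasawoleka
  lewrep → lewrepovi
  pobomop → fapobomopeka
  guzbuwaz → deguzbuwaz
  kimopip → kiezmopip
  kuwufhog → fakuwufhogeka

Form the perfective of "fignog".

fafignogeka

lewrep and kimopip both end in -p yet inflect differently (lewrepovi, kiezmopip), so the final letter is not what conditions the rule; the last vowel is.
"fignog" has last vowel 'o'. The stems whose last vowel is 'o' (kuwufhog → fakuwufhogeka, sawol → fasawoleka, pobomop → fapobomopeka) add fa- … -eka around the stem.
The other patterns: stems whose last vowel is 'e' add -ovi; stems whose last vowel is 'i' insert -ez- after the first vowel; stems whose last vowel is 'a' or 'u' add the prefix de-.
So fignog → fafignogeka.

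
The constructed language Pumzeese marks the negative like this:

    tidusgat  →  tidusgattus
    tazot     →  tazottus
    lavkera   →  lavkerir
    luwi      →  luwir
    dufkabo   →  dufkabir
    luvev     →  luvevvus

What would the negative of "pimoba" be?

lavkera and tidusgat both have last vowel 'a' yet inflect differently (lavkerir, tidusgattus), so the last vowel is not what conditions the rule; whether the stem ends in a vowel or a consonant is.
"pimoba" ends in a vowel. The stems ending in a vowel (lavkera → lavkerir, luwi → luwir, dufkabo → dufkabir) drop the final letter and add -ir.
The other pattern: stems ending in a consonant double the final consonant and add -us.
So pimoba → pimobir.

pimobir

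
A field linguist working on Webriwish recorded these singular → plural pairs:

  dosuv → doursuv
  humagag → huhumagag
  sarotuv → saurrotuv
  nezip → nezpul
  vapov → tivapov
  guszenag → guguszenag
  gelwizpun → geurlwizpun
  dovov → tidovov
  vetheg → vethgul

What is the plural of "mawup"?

maurwup

guszenag and vetheg both end in -g yet inflect differently (guguszenag, vethgul), so the final letter is not what conditions the rule; the last vowel is.
"mawup" has last vowel 'u'. The stems whose last vowel is 'u' (sarotuv → saurrotuv, gelwizpun → geurlwizpun, dosuv → doursuv) insert -ur- after the first vowel.
The other patterns: stems whose last vowel is 'a' repeat the first consonant+vowel as a prefix; stems whose last vowel is 'e' or 'i' delete the last vowel and add -ul; stems whose last vowel is 'o' add the prefix ti-.
So mawup → maurwup.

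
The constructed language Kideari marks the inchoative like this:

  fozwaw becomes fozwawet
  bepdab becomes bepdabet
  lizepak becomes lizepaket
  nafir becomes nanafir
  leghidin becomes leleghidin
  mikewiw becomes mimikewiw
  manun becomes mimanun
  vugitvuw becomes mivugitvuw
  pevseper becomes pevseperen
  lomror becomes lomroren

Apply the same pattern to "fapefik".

fafapefik

fozwaw and mikewiw both end in -w yet inflect differently (fozwawet, mimikewiw), so the final letter is not what conditions the rule; the last vowel is.
"fapefik" has last vowel 'i'. The stems whose last vowel is 'i' (nafir → nanafir, leghidin → leleghidin, mikewiw → mimikewiw) repeat the first consonant+vowel as a prefix.
The other patterns: stems whose last vowel is 'a' add -et; stems whose last vowel is 'u' add the prefix mi-; stems whose last vowel is 'e' or 'o' add -en.
So fapefik → fafapefik.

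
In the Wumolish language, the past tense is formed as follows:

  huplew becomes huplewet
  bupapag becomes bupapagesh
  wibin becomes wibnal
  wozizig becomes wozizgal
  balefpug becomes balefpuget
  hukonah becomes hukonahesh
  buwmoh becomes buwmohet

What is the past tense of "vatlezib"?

vatlezbal

bupapag and wozizig both end in -g yet inflect differently (bupapagesh, wozizgal), so the final letter is not what conditions the rule; the last vowel is.
"vatlezib" has last vowel 'i'. The stems whose last vowel is 'i' (wibin → wibnal, wozizig → wozizgal) delete the last vowel and add -al.
The other patterns: stems whose last vowel is 'a' add -esh; stems whose last vowel is 'e', 'o' or 'u' add -et.
So vatlezib → vatlezbal.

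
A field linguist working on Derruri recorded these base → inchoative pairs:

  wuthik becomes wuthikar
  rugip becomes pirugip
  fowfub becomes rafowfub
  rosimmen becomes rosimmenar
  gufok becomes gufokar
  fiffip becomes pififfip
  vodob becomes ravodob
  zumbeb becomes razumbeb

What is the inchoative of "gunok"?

rugip and wuthik both have last vowel 'i' yet inflect differently (pirugip, wuthikar), so the last vowel is not what conditions the rule; the final letter is.
"gunok" ends in -k. The stems ending in -k (wuthik → wuthikar, gufok → gufokar) add -ar.
The other patterns: stems ending in -b add the prefix ra-; stems ending in -p add the prefix pi-.
So gunok → gunokar.

gunokar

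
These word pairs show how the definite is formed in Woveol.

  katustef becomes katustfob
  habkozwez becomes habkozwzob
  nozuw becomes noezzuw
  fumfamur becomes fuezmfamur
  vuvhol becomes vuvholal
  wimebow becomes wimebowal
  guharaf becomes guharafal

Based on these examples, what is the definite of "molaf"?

guharaf and katustef both end in -f yet inflect differently (guharafal, katustfob), so the final letter is not what conditions the rule; the last vowel is.
"molaf" has last vowel 'a'. The one such stem in the data (guharaf → guharafal) adds -al, so the same rule applies.
So molaf → molafal.

molafal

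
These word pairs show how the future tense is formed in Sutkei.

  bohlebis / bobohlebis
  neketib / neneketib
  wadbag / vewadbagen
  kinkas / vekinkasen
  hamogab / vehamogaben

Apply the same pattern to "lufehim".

lulufehim

bohlebis and kinkas both end in -s yet inflect differently (bobohlebis, vekinkasen), so the final letter is not what conditions the rule; the last vowel is.
"lufehim" has last vowel 'i'. The stems whose last vowel is 'i' (bohlebis → bobohlebis, neketib → neneketib) repeat the first consonant+vowel as a prefix.
The other pattern: stems whose last vowel is 'a' add ve- … -en around the stem.
So lufehim → lulufehim.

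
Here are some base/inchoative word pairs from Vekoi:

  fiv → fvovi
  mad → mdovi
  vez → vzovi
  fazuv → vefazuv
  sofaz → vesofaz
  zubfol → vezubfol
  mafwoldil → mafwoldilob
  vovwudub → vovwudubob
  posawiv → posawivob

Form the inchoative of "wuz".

fiv and fazuv both end in -v yet inflect differently (fvovi, vefazuv), so the final letter is not what conditions the rule; the number of vowels is.
"wuz" has 1 vowel. The stems with 1 vowel (fiv → fvovi, mad → mdovi, vez → vzovi) delete the last vowel and add -ovi.
So wuz → wzovi.

wzovi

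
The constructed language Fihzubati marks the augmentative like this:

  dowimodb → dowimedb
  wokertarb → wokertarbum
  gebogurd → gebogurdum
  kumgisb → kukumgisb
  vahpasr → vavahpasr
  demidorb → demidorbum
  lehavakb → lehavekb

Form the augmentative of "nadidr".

nadedr

"nadidr" has second-to-last letter 'd'. The one such stem in the data (dowimodb → dowimedb) changes the last vowel to 'e' (as does lehavakb), so the same rule applies.
The other patterns: stems whose second-to-last letter is 's' repeat the first consonant+vowel as a prefix; stems whose second-to-last letter is 'r' add -um.
So nadidr → nadedr.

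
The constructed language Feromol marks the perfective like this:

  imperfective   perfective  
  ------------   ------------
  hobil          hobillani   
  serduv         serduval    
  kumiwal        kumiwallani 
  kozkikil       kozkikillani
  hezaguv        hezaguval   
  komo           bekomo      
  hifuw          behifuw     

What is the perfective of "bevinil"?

hezaguv and hifuw both have last vowel 'u' yet inflect differently (hezaguval, behifuw), so the last vowel is not what conditions the rule; the final letter is.
"bevinil" ends in -l. The stems ending in -l (kozkikil → kozkikillani, kumiwal → kumiwallani, hobil → hobillani) double the final consonant and add -ani.
The other patterns: stems ending in -v add -al; stems ending in -o or -w add the prefix be-.
So bevinil → bevinillani.

bevinillani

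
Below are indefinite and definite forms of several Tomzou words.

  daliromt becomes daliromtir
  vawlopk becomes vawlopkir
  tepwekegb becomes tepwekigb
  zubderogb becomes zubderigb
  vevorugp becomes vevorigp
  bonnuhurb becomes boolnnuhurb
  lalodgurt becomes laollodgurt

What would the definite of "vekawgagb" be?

vekawgigb

tepwekegb and bonnuhurb both end in -b yet inflect differently (tepwekigb, boolnnuhurb), so the final letter is not what conditions the rule; the second-to-last letter is.
"vekawgagb" has second-to-last letter 'g'. The stems whose second-to-last letter is 'g' (tepwekegb → tepwekigb, zubderogb → zubderigb, vevorugp → vevorigp) change the last vowel to 'i'.
The other patterns: stems whose second-to-last letter is 'm' or 'p' add -ir; stems whose second-to-last letter is 'r' insert -ol- after the first vowel.
So vekawgagb → vekawgigb.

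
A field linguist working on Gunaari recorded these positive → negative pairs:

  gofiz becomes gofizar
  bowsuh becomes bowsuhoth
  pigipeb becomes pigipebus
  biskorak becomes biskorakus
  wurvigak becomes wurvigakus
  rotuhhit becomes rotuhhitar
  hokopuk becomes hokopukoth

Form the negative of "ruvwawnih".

ruvwawnihar

biskorak and hokopuk both end in -k yet inflect differently (biskorakus, hokopukoth), so the final letter is not what conditions the rule; the last vowel is.
"ruvwawnih" has last vowel 'i'. The stems whose last vowel is 'i' (gofiz → gofizar, rotuhhit → rotuhhitar) add -ar.
So ruvwawnih → ruvwawnihar.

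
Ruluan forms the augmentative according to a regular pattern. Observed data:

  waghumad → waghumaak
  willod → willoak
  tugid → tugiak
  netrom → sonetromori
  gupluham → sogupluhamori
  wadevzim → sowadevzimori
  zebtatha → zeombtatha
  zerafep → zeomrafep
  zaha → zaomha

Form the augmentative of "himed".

himeak

willod and netrom both have last vowel 'o' yet inflect differently (willoak, sonetromori), so the last vowel is not what conditions the rule; the final letter is.
"himed" ends in -d. The stems ending in -d (waghumad → waghumaak, willod → willoak, tugid → tugiak) drop the final letter and add -ak.
So himed → himeak.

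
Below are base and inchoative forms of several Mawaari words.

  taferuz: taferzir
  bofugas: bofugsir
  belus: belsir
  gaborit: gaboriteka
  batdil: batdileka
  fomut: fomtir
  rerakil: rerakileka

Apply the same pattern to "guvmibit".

gaborit and fomut both end in -t yet inflect differently (gaboriteka, fomtir), so the final letter is not what conditions the rule; the last vowel is.
"guvmibit" has last vowel 'i'. The stems whose last vowel is 'i' (rerakil → rerakileka, batdil → batdileka, gaborit → gaboriteka) add -eka.
So guvmibit → guvmibiteka.

guvmibiteka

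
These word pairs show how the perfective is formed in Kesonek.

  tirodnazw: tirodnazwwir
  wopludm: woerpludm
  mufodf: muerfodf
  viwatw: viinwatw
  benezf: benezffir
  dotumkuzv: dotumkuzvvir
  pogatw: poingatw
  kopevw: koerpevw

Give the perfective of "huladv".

pogatw and tirodnazw both end in -w yet inflect differently (poingatw, tirodnazwwir), so the final letter is not what conditions the rule; the second-to-last letter is.
"huladv" has second-to-last letter 'd'. The stems whose second-to-last letter is 'd' (wopludm → woerpludm, mufodf → muerfodf) insert -er- after the first vowel.
So huladv → huerladv.

huerladv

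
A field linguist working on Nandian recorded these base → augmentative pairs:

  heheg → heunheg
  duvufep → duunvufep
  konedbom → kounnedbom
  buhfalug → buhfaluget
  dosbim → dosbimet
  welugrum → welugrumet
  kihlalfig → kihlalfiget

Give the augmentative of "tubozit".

tubozitet

heheg and buhfalug both end in -g yet inflect differently (heunheg, buhfaluget), so the final letter is not what conditions the rule; the last vowel is.
"tubozit" has last vowel 'i'. The stems whose last vowel is 'i' (dosbim → dosbimet, kihlalfig → kihlalfiget) add -et.
The other pattern: stems whose last vowel is 'e' or 'o' insert -un- after the first vowel.
So tubozit → tubozitet.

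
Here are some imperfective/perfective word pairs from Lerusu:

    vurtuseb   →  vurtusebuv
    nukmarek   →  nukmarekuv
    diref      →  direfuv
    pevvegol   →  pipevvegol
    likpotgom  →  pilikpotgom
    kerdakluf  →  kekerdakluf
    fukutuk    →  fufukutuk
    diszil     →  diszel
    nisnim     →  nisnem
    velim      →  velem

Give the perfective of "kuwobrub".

diref and kerdakluf both end in -f yet inflect differently (direfuv, kekerdakluf), so the final letter is not what conditions the rule; the last vowel is.
"kuwobrub" has last vowel 'u'. The stems whose last vowel is 'u' (kerdakluf → kekerdakluf, fukutuk → fufukutuk) repeat the first consonant+vowel as a prefix.
The other patterns: stems whose last vowel is 'e' add -uv; stems whose last vowel is 'o' add the prefix pi-; stems whose last vowel is 'i' change the last vowel to 'e'.
So kuwobrub → kukuwobrub.

kukuwobrub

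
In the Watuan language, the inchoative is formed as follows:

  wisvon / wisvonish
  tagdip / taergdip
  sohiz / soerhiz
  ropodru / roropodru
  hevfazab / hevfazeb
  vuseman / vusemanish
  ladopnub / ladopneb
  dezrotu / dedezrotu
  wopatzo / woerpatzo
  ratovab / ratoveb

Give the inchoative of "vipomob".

"vipomob" ends in -b. The stems ending in -b (hevfazab → hevfazeb, ladopnub → ladopneb, ratovab → ratoveb) change the last vowel to 'e'.
The other patterns: stems ending in -n add -ish; stems ending in -u repeat the first consonant+vowel as a prefix; stems ending in -o, -p or -z insert -er- after the first vowel.
So vipomob → vipomeb.

vipomeb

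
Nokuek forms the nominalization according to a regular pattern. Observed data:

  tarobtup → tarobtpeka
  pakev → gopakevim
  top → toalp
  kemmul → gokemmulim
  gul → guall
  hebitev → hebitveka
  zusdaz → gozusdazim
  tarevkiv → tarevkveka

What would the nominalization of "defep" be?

godefepim

gul and kemmul both end in -l yet inflect differently (guall, gokemmulim), so the final letter is not what conditions the rule; the number of vowels is.
"defep" has 2 vowels. The stems with 2 vowels (kemmul → gokemmulim, zusdaz → gozusdazim, pakev → gopakevim) add go- … -im around the stem.
The other patterns: stems with 1 vowel insert -al- after the first vowel; stems with 3 vowels delete the last vowel and add -eka.
So defep → godefepim.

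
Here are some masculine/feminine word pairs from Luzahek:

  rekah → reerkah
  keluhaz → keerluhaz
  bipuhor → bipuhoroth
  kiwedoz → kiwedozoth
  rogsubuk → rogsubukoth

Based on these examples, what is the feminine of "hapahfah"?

keluhaz and kiwedoz both end in -z yet inflect differently (keerluhaz, kiwedozoth), so the final letter is not what conditions the rule; the last vowel is.
"hapahfah" has last vowel 'a'. The stems whose last vowel is 'a' (rekah → reerkah, keluhaz → keerluhaz) insert -er- after the first vowel.
So hapahfah → haerpahfah.

haerpahfah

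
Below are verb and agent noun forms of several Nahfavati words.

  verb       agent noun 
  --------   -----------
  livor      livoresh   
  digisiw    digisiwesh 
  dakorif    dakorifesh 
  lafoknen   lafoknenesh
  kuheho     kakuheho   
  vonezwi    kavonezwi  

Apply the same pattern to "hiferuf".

hiferufesh

livor and kuheho both have last vowel 'o' yet inflect differently (livoresh, kakuheho), so the last vowel is not what conditions the rule; whether the stem ends in a vowel or a consonant is.
"hiferuf" ends in a consonant. The stems ending in a consonant (livor → livoresh, digisiw → digisiwesh, dakorif → dakorifesh) add -esh.
So hiferuf → hiferufesh.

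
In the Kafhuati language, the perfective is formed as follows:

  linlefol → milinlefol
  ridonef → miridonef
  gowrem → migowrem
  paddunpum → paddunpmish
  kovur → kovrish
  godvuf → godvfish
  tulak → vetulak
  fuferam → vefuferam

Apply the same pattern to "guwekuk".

guwekkish

"guwekuk" has last vowel 'u'. The stems whose last vowel is 'u' (paddunpum → paddunpmish, kovur → kovrish, godvuf → godvfish) delete the last vowel and add -ish.
So guwekuk → guwekkish.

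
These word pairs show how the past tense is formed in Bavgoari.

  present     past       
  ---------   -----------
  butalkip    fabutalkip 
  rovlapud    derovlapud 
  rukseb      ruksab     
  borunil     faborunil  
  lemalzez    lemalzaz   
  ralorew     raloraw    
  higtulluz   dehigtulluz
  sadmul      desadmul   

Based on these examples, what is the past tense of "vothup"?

devothup

higtulluz and lemalzez both end in -z yet inflect differently (dehigtulluz, lemalzaz), so the final letter is not what conditions the rule; the last vowel is.
"vothup" has last vowel 'u'. The stems whose last vowel is 'u' (rovlapud → derovlapud, higtulluz → dehigtulluz, sadmul → desadmul) add the prefix de-.
So vothup → devothup.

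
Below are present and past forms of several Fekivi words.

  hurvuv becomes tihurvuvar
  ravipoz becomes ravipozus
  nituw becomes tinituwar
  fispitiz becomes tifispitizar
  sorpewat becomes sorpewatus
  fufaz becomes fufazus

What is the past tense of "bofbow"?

"bofbow" has last vowel 'o'. The one such stem in the data (ravipoz → ravipozus) adds -us, so the same rule applies.
So bofbow → bofbowus.

bofbowus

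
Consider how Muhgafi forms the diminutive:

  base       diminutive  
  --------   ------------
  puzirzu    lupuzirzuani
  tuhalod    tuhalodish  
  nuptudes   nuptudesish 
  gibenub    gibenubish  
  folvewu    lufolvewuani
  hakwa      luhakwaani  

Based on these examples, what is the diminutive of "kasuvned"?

kasuvnedish

folvewu and gibenub both have last vowel 'u' yet inflect differently (lufolvewuani, gibenubish), so the last vowel is not what conditions the rule; whether the stem ends in a vowel or a consonant is.
"kasuvned" ends in a consonant. The stems ending in a consonant (tuhalod → tuhalodish, gibenub → gibenubish, nuptudes → nuptudesish) add -ish.
The other pattern: stems ending in a vowel add lu- … -ani around the stem.
So kasuvned → kasuvnedish.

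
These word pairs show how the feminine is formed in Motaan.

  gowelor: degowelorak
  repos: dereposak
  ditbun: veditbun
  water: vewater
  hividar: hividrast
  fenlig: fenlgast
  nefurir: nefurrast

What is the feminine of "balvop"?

debalvopak

"balvop" has last vowel 'o'. The stems whose last vowel is 'o' (gowelor → degowelorak, repos → dereposak) add de- … -ak around the stem.
So balvop → debalvopak.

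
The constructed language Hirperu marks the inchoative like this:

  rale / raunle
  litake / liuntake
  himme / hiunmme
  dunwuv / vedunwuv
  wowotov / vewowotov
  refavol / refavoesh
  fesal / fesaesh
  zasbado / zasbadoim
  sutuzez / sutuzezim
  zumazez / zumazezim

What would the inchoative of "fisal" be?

fisaesh

wowotov and refavol both have last vowel 'o' yet inflect differently (vewowotov, refavoesh), so the last vowel is not what conditions the rule; the final letter is.
"fisal" ends in -l. The stems ending in -l (refavol → refavoesh, fesal → fesaesh) drop the final letter and add -esh.
So fisal → fisaesh.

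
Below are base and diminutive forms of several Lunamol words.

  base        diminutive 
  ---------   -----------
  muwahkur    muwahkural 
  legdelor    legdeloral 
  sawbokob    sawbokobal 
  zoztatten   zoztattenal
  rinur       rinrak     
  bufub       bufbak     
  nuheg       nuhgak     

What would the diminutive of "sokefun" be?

muwahkur and rinur both end in -r yet inflect differently (muwahkural, rinrak), so the final letter is not what conditions the rule; the number of vowels is.
"sokefun" has 3 vowels. The stems with 3 vowels (muwahkur → muwahkural, legdelor → legdeloral, sawbokob → sawbokobal) add -al.
So sokefun → sokefunal.

sokefunal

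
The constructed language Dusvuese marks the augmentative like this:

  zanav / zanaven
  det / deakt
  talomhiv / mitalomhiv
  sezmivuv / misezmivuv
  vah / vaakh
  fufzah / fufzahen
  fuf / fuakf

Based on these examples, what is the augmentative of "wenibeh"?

miwenibeh

"wenibeh" has 3 vowels. The stems with 3 vowels (talomhiv → mitalomhiv, sezmivuv → misezmivuv) add the prefix mi-.
So wenibeh → miwenibeh.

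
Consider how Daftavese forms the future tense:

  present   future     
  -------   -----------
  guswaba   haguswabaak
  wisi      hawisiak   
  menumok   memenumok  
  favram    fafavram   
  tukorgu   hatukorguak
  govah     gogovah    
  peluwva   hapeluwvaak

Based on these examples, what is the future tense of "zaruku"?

peluwva and favram both have last vowel 'a' yet inflect differently (hapeluwvaak, fafavram), so the last vowel is not what conditions the rule; whether the stem ends in a vowel or a consonant is.
"zaruku" ends in a vowel. The stems ending in a vowel (peluwva → hapeluwvaak, guswaba → haguswabaak, wisi → hawisiak) add ha- … -ak around the stem.
The other pattern: stems ending in a consonant repeat the first consonant+vowel as a prefix.
So zaruku → hazarukuak.

hazarukuak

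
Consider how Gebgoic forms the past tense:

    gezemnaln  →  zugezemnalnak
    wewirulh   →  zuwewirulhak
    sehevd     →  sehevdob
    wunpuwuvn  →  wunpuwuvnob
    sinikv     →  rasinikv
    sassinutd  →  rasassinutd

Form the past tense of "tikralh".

gezemnaln and wunpuwuvn both end in -n yet inflect differently (zugezemnalnak, wunpuwuvnob), so the final letter is not what conditions the rule; the second-to-last letter is.
"tikralh" has second-to-last letter 'l'. The stems whose second-to-last letter is 'l' (gezemnaln → zugezemnalnak, wewirulh → zuwewirulhak) add zu- … -ak around the stem.
So tikralh → zutikralhak.

zutikralhak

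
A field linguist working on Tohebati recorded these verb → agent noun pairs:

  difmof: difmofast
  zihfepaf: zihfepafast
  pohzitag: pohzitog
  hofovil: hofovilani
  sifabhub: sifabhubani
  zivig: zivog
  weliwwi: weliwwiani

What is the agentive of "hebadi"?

hebadiani

pohzitag and zihfepaf both have last vowel 'a' yet inflect differently (pohzitog, zihfepafast), so the last vowel is not what conditions the rule; the final letter is.
"hebadi" ends in -i. The one such stem in the data (weliwwi → weliwwiani) adds -ani, so the same rule applies.
The other patterns: stems ending in -g change the last vowel to 'o'; stems ending in -f add -ast.
So hebadi → hebadiani.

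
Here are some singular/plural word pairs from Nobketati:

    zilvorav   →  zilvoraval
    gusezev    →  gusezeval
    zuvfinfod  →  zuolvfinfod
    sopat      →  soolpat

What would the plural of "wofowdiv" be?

zilvorav and sopat both have last vowel 'a' yet inflect differently (zilvoraval, soolpat), so the last vowel is not what conditions the rule; the final letter is.
"wofowdiv" ends in -v. The stems ending in -v (zilvorav → zilvoraval, gusezev → gusezeval) add -al.
The other pattern: stems ending in -d or -t insert -ol- after the first vowel.
So wofowdiv → wofowdival.

wofowdival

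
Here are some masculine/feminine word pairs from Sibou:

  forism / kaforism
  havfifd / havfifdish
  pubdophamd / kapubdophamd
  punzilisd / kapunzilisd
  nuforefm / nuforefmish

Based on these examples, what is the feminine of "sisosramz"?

havfifd and punzilisd both end in -d yet inflect differently (havfifdish, kapunzilisd), so the final letter is not what conditions the rule; the second-to-last letter is.
"sisosramz" has second-to-last letter 'm'. The one such stem in the data (pubdophamd → kapubdophamd) adds the prefix ka-, so the same rule applies.
The other pattern: stems whose second-to-last letter is 'f' add -ish.
So sisosramz → kasisosramz.

kasisosramz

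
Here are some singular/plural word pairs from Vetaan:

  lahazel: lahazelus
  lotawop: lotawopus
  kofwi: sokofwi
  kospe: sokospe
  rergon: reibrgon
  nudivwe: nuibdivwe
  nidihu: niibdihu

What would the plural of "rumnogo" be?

"rumnogo" begins with r-. The one such stem in the data (rergon → reibrgon) inserts -ib- after the first vowel (as do nudivwe, nidihu), so the same rule applies.
The other patterns: stems beginning with l- add -us; stems beginning with k- add the prefix so-.
So rumnogo → ruibmnogo.

ruibmnogo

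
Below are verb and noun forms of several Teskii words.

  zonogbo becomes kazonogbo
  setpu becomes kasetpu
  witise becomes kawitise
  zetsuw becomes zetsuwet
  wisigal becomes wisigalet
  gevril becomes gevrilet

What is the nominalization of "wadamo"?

kawadamo

setpu and zetsuw both have last vowel 'u' yet inflect differently (kasetpu, zetsuwet), so the last vowel is not what conditions the rule; whether the stem ends in a vowel or a consonant is.
"wadamo" ends in a vowel. The stems ending in a vowel (zonogbo → kazonogbo, setpu → kasetpu, witise → kawitise) add the prefix ka-.
So wadamo → kawadamo.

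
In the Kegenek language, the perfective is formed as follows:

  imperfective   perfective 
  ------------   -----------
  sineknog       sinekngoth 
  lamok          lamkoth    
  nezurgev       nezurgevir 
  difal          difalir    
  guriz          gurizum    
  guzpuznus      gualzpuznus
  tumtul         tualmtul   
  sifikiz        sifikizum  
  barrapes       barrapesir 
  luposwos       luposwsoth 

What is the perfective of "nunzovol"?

luposwos and guzpuznus both end in -s yet inflect differently (luposwsoth, gualzpuznus), so the final letter is not what conditions the rule; the last vowel is.
"nunzovol" has last vowel 'o'. The stems whose last vowel is 'o' (lamok → lamkoth, luposwos → luposwsoth, sineknog → sinekngoth) delete the last vowel and add -oth.
The other patterns: stems whose last vowel is 'i' add -um; stems whose last vowel is 'u' insert -al- after the first vowel; stems whose last vowel is 'a' or 'e' add -ir.
So nunzovol → nunzovloth.

nunzovloth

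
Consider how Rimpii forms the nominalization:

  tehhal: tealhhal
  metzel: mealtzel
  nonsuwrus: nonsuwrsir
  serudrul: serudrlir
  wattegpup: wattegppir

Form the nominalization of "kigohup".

"kigohup" has last vowel 'u'. The stems whose last vowel is 'u' (wattegpup → wattegppir, serudrul → serudrlir, nonsuwrus → nonsuwrsir) delete the last vowel and add -ir.
So kigohup → kigohpir.

kigohpir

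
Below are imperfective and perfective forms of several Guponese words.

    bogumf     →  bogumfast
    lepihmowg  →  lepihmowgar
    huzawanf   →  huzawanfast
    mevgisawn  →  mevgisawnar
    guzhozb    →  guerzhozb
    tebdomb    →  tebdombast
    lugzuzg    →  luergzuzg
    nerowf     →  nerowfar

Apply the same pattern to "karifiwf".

karifiwfar

lepihmowg and lugzuzg both end in -g yet inflect differently (lepihmowgar, luergzuzg), so the final letter is not what conditions the rule; the second-to-last letter is.
"karifiwf" has second-to-last letter 'w'. The stems whose second-to-last letter is 'w' (nerowf → nerowfar, lepihmowg → lepihmowgar, mevgisawn → mevgisawnar) add -ar.
The other patterns: stems whose second-to-last letter is 'z' insert -er- after the first vowel; stems whose second-to-last letter is 'm' or 'n' add -ast.
So karifiwf → karifiwfar.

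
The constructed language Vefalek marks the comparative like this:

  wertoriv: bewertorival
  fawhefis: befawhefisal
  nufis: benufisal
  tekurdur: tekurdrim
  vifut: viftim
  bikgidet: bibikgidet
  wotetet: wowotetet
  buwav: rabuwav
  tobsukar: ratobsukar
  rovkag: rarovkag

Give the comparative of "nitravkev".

ninitravkev

vifut and bikgidet both end in -t yet inflect differently (viftim, bibikgidet), so the final letter is not what conditions the rule; the last vowel is.
"nitravkev" has last vowel 'e'. The stems whose last vowel is 'e' (bikgidet → bibikgidet, wotetet → wowotetet) repeat the first consonant+vowel as a prefix.
The other patterns: stems whose last vowel is 'i' add be- … -al around the stem; stems whose last vowel is 'u' delete the last vowel and add -im; stems whose last vowel is 'a' add the prefix ra-.
So nitravkev → ninitravkev.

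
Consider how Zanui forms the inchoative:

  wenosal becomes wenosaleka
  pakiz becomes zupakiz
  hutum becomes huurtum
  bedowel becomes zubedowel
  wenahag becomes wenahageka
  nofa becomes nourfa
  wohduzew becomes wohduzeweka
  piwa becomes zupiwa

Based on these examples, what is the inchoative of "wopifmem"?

wopifmemeka

"wopifmem" begins with w-. The stems beginning with w- (wenosal → wenosaleka, wohduzew → wohduzeweka, wenahag → wenahageka) add -eka.
So wopifmem → wopifmemeka.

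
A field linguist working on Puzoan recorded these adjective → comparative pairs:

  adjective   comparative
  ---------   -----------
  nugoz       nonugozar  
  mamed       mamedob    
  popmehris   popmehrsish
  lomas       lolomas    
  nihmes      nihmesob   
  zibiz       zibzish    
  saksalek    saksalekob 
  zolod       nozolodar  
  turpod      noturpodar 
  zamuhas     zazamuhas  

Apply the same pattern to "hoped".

hopedob

nihmes and popmehris both end in -s yet inflect differently (nihmesob, popmehrsish), so the final letter is not what conditions the rule; the last vowel is.
"hoped" has last vowel 'e'. The stems whose last vowel is 'e' (nihmes → nihmesob, mamed → mamedob, saksalek → saksalekob) add -ob.
So hoped → hopedob.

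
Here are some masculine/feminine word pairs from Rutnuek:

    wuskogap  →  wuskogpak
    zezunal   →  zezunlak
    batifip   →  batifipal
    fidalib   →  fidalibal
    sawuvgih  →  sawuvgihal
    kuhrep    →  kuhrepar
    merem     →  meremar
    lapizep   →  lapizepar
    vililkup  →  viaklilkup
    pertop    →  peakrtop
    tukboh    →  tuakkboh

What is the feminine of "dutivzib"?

dutivzibal

"dutivzib" has last vowel 'i'. The stems whose last vowel is 'i' (batifip → batifipal, fidalib → fidalibal, sawuvgih → sawuvgihal) add -al.
So dutivzib → dutivzibal.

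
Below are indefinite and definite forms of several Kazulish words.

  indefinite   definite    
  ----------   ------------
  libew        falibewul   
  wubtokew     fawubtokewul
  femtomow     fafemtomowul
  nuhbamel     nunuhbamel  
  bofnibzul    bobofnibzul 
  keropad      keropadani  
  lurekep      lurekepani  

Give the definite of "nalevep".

libew and nuhbamel both have last vowel 'e' yet inflect differently (falibewul, nunuhbamel), so the last vowel is not what conditions the rule; the final letter is.
"nalevep" ends in -p. The one such stem in the data (lurekep → lurekepani) adds -ani, so the same rule applies.
The other patterns: stems ending in -w add fa- … -ul around the stem; stems ending in -l repeat the first consonant+vowel as a prefix.
So nalevep → nalevepani.

nalevepani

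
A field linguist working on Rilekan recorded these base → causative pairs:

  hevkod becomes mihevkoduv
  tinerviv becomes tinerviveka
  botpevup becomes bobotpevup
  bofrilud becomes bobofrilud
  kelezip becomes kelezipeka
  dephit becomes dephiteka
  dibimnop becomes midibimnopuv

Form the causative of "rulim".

dibimnop and kelezip both end in -p yet inflect differently (midibimnopuv, kelezipeka), so the final letter is not what conditions the rule; the last vowel is.
"rulim" has last vowel 'i'. The stems whose last vowel is 'i' (kelezip → kelezipeka, tinerviv → tinerviveka, dephit → dephiteka) add -eka.
The other patterns: stems whose last vowel is 'o' add mi- … -uv around the stem; stems whose last vowel is 'u' repeat the first consonant+vowel as a prefix.
So rulim → rulimeka.

rulimeka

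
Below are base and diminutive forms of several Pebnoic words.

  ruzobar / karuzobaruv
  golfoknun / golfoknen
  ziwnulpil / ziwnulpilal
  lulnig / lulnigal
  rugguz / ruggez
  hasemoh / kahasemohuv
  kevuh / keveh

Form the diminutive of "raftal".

kevuh and hasemoh both end in -h yet inflect differently (keveh, kahasemohuv), so the final letter is not what conditions the rule; the last vowel is.
"raftal" has last vowel 'a'. The one such stem in the data (ruzobar → karuzobaruv) adds ka- … -uv around the stem, so the same rule applies.
The other patterns: stems whose last vowel is 'i' add -al; stems whose last vowel is 'u' change the last vowel to 'e'.
So raftal → karaftaluv.

karaftaluv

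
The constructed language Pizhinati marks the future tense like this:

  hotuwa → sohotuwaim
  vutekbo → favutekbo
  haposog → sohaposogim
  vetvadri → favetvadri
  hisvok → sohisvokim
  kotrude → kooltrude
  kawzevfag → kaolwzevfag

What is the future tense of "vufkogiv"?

"vufkogiv" begins with v-. The stems beginning with v- (vutekbo → favutekbo, vetvadri → favetvadri) add the prefix fa-.
So vufkogiv → favufkogiv.

favufkogiv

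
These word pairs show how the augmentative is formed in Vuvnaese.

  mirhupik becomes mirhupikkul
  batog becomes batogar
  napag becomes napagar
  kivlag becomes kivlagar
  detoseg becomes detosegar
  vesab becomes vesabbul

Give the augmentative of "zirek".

napag and vesab both have last vowel 'a' yet inflect differently (napagar, vesabbul), so the last vowel is not what conditions the rule; the final letter is.
"zirek" ends in -k. The one such stem in the data (mirhupik → mirhupikkul) doubles the final consonant and adds -ul (as does vesab), so the same rule applies.
So zirek → zirekkul.

zirekkul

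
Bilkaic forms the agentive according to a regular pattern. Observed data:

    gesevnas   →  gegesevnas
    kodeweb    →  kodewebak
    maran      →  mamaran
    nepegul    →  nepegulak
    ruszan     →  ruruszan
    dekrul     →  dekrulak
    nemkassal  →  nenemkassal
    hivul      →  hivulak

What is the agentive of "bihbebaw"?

nemkassal and dekrul both end in -l yet inflect differently (nenemkassal, dekrulak), so the final letter is not what conditions the rule; the last vowel is.
"bihbebaw" has last vowel 'a'. The stems whose last vowel is 'a' (gesevnas → gegesevnas, ruszan → ruruszan, maran → mamaran) repeat the first consonant+vowel as a prefix.
The other pattern: stems whose last vowel is 'e' or 'u' add -ak.
So bihbebaw → bibihbebaw.

bibihbebaw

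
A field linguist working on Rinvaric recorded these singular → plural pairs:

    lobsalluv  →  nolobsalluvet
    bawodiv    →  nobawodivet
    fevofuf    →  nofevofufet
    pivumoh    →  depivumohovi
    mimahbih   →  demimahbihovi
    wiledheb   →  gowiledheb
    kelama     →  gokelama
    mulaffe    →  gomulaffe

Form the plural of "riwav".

bawodiv and mimahbih both have last vowel 'i' yet inflect differently (nobawodivet, demimahbihovi), so the last vowel is not what conditions the rule; the final letter is.
"riwav" ends in -v. The stems ending in -v (lobsalluv → nolobsalluvet, bawodiv → nobawodivet) add no- … -et around the stem.
So riwav → noriwavet.

noriwavet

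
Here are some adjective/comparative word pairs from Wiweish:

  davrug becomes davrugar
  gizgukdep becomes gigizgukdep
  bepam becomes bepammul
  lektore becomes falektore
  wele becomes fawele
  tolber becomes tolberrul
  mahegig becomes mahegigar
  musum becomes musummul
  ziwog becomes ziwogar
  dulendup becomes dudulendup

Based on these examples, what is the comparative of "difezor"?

davrug and dulendup both have last vowel 'u' yet inflect differently (davrugar, dudulendup), so the last vowel is not what conditions the rule; the final letter is.
"difezor" ends in -r. The one such stem in the data (tolber → tolberrul) doubles the final consonant and adds -ul (as do bepam, musum), so the same rule applies.
So difezor → difezorrul.

difezorrul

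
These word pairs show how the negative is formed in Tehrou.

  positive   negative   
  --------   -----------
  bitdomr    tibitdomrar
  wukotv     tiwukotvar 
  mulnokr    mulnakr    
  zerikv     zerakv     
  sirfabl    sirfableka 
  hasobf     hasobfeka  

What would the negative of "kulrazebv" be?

kulrazebveka

zerikv and wukotv both end in -v yet inflect differently (zerakv, tiwukotvar), so the final letter is not what conditions the rule; the second-to-last letter is.
"kulrazebv" has second-to-last letter 'b'. The stems whose second-to-last letter is 'b' (hasobf → hasobfeka, sirfabl → sirfableka) add -eka.
So kulrazebv → kulrazebveka.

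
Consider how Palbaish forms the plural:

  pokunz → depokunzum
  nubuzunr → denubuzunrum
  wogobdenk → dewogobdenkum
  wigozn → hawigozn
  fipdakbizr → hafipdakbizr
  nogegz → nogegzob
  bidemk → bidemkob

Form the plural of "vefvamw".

nubuzunr and fipdakbizr both end in -r yet inflect differently (denubuzunrum, hafipdakbizr), so the final letter is not what conditions the rule; the second-to-last letter is.
"vefvamw" has second-to-last letter 'm'. The one such stem in the data (bidemk → bidemkob) adds -ob, so the same rule applies.
So vefvamw → vefvamwob.

vefvamwob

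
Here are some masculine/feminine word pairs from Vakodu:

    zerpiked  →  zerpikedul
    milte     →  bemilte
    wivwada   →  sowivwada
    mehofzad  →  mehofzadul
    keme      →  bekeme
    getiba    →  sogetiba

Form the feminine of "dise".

bedise

"dise" ends in -e. The stems ending in -e (milte → bemilte, keme → bekeme) add the prefix be-.
The other patterns: stems ending in -d add -ul; stems ending in -a add the prefix so-.
So dise → bedise.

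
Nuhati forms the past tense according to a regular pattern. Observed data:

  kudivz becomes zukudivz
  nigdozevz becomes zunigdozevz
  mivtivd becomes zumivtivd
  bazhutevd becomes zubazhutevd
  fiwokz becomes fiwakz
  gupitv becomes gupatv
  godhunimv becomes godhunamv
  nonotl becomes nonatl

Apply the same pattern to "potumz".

potamz

"potumz" has second-to-last letter 'm'. The one such stem in the data (godhunimv → godhunamv) changes the last vowel to 'a' (as do fiwokz, gupitv), so the same rule applies.
The other pattern: stems whose second-to-last letter is 'v' add the prefix zu-.
So potumz → potamz.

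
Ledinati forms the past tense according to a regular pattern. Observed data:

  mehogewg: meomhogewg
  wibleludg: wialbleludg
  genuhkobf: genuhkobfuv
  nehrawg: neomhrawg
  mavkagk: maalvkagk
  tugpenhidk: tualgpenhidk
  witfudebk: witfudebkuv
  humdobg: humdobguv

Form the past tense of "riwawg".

riomwawg

nehrawg and humdobg both end in -g yet inflect differently (neomhrawg, humdobguv), so the final letter is not what conditions the rule; the second-to-last letter is.
"riwawg" has second-to-last letter 'w'. The stems whose second-to-last letter is 'w' (nehrawg → neomhrawg, mehogewg → meomhogewg) insert -om- after the first vowel.
The other patterns: stems whose second-to-last letter is 'b' add -uv; stems whose second-to-last letter is 'd' or 'g' insert -al- after the first vowel.
So riwawg → riomwawg.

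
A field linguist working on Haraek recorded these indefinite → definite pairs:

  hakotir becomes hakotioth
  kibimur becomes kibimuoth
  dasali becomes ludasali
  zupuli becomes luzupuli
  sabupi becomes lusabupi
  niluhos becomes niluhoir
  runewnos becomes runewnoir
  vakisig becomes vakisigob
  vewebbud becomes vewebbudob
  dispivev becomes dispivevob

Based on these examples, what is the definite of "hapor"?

"hapor" ends in -r. The stems ending in -r (hakotir → hakotioth, kibimur → kibimuoth) drop the final letter and add -oth.
So hapor → hapooth.

hapooth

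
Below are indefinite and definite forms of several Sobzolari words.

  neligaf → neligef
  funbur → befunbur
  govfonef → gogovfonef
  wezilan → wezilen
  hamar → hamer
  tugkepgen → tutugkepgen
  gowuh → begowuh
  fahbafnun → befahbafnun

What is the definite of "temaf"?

temef

"temaf" has last vowel 'a'. The stems whose last vowel is 'a' (hamar → hamer, neligaf → neligef, wezilan → wezilen) change the last vowel to 'e'.
So temaf → temef.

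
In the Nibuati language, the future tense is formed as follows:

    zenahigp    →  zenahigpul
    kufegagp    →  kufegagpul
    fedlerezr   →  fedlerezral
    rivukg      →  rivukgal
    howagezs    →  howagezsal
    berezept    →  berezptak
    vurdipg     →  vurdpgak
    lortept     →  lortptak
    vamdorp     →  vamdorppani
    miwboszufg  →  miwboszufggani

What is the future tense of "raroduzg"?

"raroduzg" has second-to-last letter 'z'. The stems whose second-to-last letter is 'z' (fedlerezr → fedlerezral, howagezs → howagezsal) add -al.
The other patterns: stems whose second-to-last letter is 'g' add -ul; stems whose second-to-last letter is 'p' delete the last vowel and add -ak; stems whose second-to-last letter is 'f' or 'r' double the final consonant and add -ani.
So raroduzg → raroduzgal.

raroduzgal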